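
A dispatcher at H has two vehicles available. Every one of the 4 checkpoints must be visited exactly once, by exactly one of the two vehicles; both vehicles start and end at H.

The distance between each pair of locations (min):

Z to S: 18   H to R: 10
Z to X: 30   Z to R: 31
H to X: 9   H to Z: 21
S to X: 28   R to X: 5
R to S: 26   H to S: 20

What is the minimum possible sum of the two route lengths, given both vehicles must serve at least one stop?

Minimum combined distance: 83 min.

There are 2^3 − 1 = 7 ways to divide the 4 stops into two non-empty groups. For each, the best each vehicle can do is its own shortest tour through its group:
  {Z} + {R, S, X}: 42 + 60 = 102
  {R} + {Z, S, X}: 20 + 76 = 96
  {Z, R} + {S, X}: 62 + 57 = 119
  {S} + {Z, R, X}: 40 + 66 = 106
  {Z, S} + {R, X}: 59 + 24 = 83
  {R, S} + {Z, X}: 56 + 60 = 116
  … (7 splits in total)
Best: vehicle 1 H → Z → S → H = 59; vehicle 2 H → R → X → H = 24; combined 83.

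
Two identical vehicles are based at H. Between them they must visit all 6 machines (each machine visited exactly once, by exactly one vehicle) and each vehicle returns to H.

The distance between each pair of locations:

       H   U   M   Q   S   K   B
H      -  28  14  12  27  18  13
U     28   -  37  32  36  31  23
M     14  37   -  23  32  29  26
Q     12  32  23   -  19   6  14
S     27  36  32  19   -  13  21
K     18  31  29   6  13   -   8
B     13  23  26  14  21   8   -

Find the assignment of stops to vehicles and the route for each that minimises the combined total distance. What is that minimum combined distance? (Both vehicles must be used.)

Try each way of splitting the stops between the two vehicles (each non-empty) and, for each split, find the best tour for each vehicle:
  {U} + {M, Q, S, K, B}: 56 + 90 = 146
  {M} + {U, Q, S, K, B}: 28 + 103 = 131
  {U, M} + {Q, S, K, B}: 79 + 65 = 144
  {Q} + {U, M, S, K, B}: 24 + 118 = 142
  {U, Q} + {M, S, K, B}: 72 + 80 = 152
  {M, Q} + {U, S, K, B}: 49 + 98 = 147
  … (31 splits in total)
Best: vehicle 1 H → M → H = 28; vehicle 2 H → U → B → S → K → Q → H = 103; combined 131.

Minimum combined distance: 131.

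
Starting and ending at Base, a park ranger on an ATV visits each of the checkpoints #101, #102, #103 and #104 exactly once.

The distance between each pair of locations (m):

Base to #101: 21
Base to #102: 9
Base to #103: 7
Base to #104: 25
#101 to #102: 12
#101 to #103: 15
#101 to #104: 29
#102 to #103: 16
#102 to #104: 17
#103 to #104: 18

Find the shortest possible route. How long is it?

With 4 stops there are 4!/2 = 12 distinct round trips (a route and its reverse cost the same).
Base→#101→#102→#103→#104→Base: 21+12+16+18+25 = 92
Base→#101→#102→#104→#103→Base: 21+12+17+18+7 = 75
Base→#101→#103→#102→#104→Base: 21+15+16+17+25 = 94
Base→#101→#103→#104→#102→Base: 21+15+18+17+9 = 80
Base→#101→#104→#102→#103→Base: 21+29+17+16+7 = 90
Base→#101→#104→#103→#102→Base: 21+29+18+16+9 = 93
Base→#102→#101→#103→#104→Base: 9+12+15+18+25 = 79
Base→#102→#101→#104→#103→Base: 9+12+29+18+7 = 75
Base→#102→#103→#101→#104→Base: 9+16+15+29+25 = 94
Base→#102→#104→#101→#103→Base: 9+17+29+15+7 = 77
Base→#103→#101→#102→#104→Base: 7+15+12+17+25 = 76
Base→#103→#102→#101→#104→Base: 7+16+12+29+25 = 89
The minimum is 75.
One optimal route: Base → #101 → #102 → #104 → #103 → Base (or its reverse).

Minimum total distance: 75 m.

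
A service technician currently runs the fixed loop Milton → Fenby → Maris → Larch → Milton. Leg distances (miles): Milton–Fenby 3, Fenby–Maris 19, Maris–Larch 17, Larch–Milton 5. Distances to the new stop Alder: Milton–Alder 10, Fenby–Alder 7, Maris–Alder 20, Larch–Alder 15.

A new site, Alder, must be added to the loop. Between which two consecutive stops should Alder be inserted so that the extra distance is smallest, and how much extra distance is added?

Adding 8 miles by placing Alder on the Fenby–Maris leg.

Insertion cost between consecutive stops i–j is d(i,Alder) + d(Alder,j) − d(i,j):
  between Milton and Fenby: 10 + 7 − 3 = 14
  between Fenby and Maris: 7 + 20 − 19 = 8
  between Maris and Larch: 20 + 15 − 17 = 18
  between Larch and Milton: 15 + 10 − 5 = 20
Cheapest insertion is between Fenby and Maris, adding 8.
New total = 44 + 8 = 52.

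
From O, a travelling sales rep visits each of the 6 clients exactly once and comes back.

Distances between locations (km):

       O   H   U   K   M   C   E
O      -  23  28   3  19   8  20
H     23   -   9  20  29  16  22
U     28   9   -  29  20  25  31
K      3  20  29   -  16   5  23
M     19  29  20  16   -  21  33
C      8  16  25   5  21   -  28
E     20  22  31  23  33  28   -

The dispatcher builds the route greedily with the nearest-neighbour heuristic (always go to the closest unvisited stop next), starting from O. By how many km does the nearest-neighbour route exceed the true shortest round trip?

O: K=3, C=8, M=19, E=20, H=23, U=28 ⇒ K
K: C=5, M=16, H=20, E=23, U=29 ⇒ C
C: H=16, M=21, U=25, E=28 ⇒ H
H: U=9, E=22, M=29 ⇒ U
U: M=20, E=31 ⇒ M
M: E=33 ⇒ E
NN route O → K → C → H → U → M → E → O costs 106.
Optimal: O → K → C → M → U → H → E → O costs 100 (by enumerating all 360 distinct tours).
Excess = 106 − 100 = 6.

Excess over optimum: 6 km.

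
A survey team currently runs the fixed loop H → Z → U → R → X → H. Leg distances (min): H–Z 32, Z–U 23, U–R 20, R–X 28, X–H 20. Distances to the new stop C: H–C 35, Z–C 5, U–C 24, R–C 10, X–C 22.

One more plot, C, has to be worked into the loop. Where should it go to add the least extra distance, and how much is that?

Insertion cost between consecutive stops i–j is d(i,C) + d(C,j) − d(i,j):
  between H and Z: 35 + 5 − 32 = 8
  between Z and U: 5 + 24 − 23 = 6
  between U and R: 24 + 10 − 20 = 14
  between R and X: 10 + 22 − 28 = 4
  between X and H: 22 + 35 − 20 = 37
Cheapest insertion is between R and X, adding 4.
New total = 123 + 4 = 127.

Adding 4 min by placing C on the R–X leg.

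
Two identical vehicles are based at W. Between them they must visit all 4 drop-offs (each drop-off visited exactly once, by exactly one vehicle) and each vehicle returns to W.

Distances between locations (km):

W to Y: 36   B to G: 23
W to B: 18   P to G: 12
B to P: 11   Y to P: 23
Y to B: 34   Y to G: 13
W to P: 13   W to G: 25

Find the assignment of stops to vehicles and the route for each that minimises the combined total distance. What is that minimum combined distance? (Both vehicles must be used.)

Minimum combined distance: 110 km.

There are 2^3 − 1 = 7 ways to divide the 4 stops into two non-empty groups. For each, the best each vehicle can do is its own shortest tour through its group:
  {Y} + {B, P, G}: 72 + 66 = 138
  {B} + {Y, P, G}: 36 + 74 = 110
  {Y, B} + {P, G}: 88 + 50 = 138
  {P} + {Y, B, G}: 26 + 90 = 116
  {Y, P} + {B, G}: 72 + 66 = 138
  {B, P} + {Y, G}: 42 + 74 = 116
  … (7 splits in total)
Best: vehicle 1 W → B → W = 36; vehicle 2 W → Y → G → P → W = 74; combined 110.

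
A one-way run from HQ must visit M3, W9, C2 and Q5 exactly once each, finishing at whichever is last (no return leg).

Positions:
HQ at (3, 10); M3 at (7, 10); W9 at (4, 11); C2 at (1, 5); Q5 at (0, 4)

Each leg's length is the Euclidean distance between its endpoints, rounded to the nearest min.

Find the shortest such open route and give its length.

13 min — the minimum one-way total.

There are 4! = 24 possible orderings.
HQ → M3 → W9 → C2 → Q5: 4+3+7+1 = 15
HQ → M3 → W9 → Q5 → C2: 4+3+8+1 = 16
HQ → M3 → C2 → W9 → Q5: 4+8+7+8 = 27
HQ → M3 → C2 → Q5 → W9: 4+8+1+8 = 21
HQ → M3 → Q5 → W9 → C2: 4+9+8+7 = 28
HQ → M3 → Q5 → C2 → W9: 4+9+1+7 = 21
HQ → W9 → M3 → C2 → Q5: 1+3+8+1 = 13
HQ → W9 → M3 → Q5 → C2: 1+3+9+1 = 14
HQ → W9 → C2 → M3 → Q5: 1+7+8+9 = 25
HQ → W9 → C2 → Q5 → M3: 1+7+1+9 = 18
HQ → W9 → Q5 → M3 → C2: 1+8+9+8 = 26
HQ → W9 → Q5 → C2 → M3: 1+8+1+8 = 18
HQ → C2 → M3 → W9 → Q5: 5+8+3+8 = 24
HQ → C2 → M3 → Q5 → W9: 5+8+9+8 = 30
… (10 more)
The minimum is 13.
One shortest path: HQ → W9 → M3 → C2 → Q5.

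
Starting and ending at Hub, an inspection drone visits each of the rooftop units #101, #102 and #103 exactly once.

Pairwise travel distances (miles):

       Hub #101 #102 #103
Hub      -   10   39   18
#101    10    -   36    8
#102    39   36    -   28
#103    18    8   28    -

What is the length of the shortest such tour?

Shortest round trip = 85 miles.

With 3 stops there are 3!/2 = 3 distinct round trips (a route and its reverse cost the same).
Hub-#101-#102-#103-Hub: 10+36+28+18 = 92
Hub-#101-#103-#102-Hub: 10+8+28+39 = 85
Hub-#102-#101-#103-Hub: 39+36+8+18 = 101
The minimum is 85.
One optimal route: Hub → #101 → #103 → #102 → Hub (or its reverse).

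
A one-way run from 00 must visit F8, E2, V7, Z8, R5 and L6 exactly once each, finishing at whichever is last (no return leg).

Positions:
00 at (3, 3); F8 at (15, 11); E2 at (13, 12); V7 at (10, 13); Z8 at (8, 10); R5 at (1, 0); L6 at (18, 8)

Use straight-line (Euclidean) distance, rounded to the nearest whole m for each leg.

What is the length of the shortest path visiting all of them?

There are 6! = 720 possible orderings.
00→F8→E2→V7→Z8→R5→L6: 14+2+3+4+12+19 = 54
00→F8→E2→V7→Z8→L6→R5: 14+2+3+4+10+19 = 52
00→F8→E2→V7→R5→Z8→L6: 14+2+3+16+12+10 = 57
00→F8→E2→V7→R5→L6→Z8: 14+2+3+16+19+10 = 64
00→F8→E2→V7→L6→Z8→R5: 14+2+3+9+10+12 = 50
00→F8→E2→V7→L6→R5→Z8: 14+2+3+9+19+12 = 59
00→F8→E2→Z8→V7→R5→L6: 14+2+5+4+16+19 = 60
00→F8→E2→Z8→V7→L6→R5: 14+2+5+4+9+19 = 53
… (712 more)
00→R5→Z8→V7→E2→F8→L6: 4+12+4+3+2+4 = 29  ← best
The minimum is 29.
One shortest path: 00 → R5 → Z8 → V7 → E2 → F8 → L6.

Shortest open route: 29 m.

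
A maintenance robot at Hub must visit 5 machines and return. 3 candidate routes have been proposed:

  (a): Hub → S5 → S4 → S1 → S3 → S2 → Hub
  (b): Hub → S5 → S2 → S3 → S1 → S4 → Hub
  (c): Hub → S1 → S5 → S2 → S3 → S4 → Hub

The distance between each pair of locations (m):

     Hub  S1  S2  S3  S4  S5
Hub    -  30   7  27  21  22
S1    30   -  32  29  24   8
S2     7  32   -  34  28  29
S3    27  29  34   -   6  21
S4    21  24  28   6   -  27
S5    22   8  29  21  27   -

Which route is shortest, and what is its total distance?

128 m — (c) is the shortest.

(a): 22 + 27 + 24 + 29 + 34 + 7 = 143
(b): 22 + 29 + 34 + 29 + 24 + 21 = 159
(c): 30 + 8 + 29 + 34 + 6 + 21 = 128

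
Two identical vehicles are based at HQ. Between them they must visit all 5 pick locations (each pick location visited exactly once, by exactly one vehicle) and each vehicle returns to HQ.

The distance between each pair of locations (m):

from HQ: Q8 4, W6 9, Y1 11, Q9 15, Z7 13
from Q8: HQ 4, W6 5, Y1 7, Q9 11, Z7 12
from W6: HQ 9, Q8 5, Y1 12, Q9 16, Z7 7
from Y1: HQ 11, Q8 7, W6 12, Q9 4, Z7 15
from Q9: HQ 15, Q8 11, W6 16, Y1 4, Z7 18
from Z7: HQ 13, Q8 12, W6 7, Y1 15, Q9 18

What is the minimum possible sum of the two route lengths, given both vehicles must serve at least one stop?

57 m — the smallest possible combined total.

There are 2^4 − 1 = 15 ways to divide the 5 stops into two non-empty groups. For each, the best each vehicle can do is its own shortest tour through its group:
  {Q8} + {W6, Y1, Q9, Z7}: 8 + 49 = 57
  {W6} + {Q8, Y1, Q9, Z7}: 18 + 46 = 64
  {Q8, W6} + {Y1, Q9, Z7}: 18 + 46 = 64
  {Y1} + {Q8, W6, Q9, Z7}: 22 + 49 = 71
  {Q8, Y1} + {W6, Q9, Z7}: 22 + 49 = 71
  {W6, Y1} + {Q8, Q9, Z7}: 32 + 46 = 78
  … (15 splits in total)
Best: vehicle 1 HQ → Q8 → HQ = 8; vehicle 2 HQ → W6 → Z7 → Q9 → Y1 → HQ = 49; combined 57.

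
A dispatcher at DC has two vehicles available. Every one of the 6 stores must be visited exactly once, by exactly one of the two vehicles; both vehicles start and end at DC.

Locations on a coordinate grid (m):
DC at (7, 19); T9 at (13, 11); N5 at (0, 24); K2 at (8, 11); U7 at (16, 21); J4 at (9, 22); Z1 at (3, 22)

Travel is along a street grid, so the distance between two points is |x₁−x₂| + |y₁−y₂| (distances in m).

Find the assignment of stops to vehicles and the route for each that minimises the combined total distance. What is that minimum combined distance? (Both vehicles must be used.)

Minimum combined distance: 64 m.

There are 2^5 − 1 = 31 ways to divide the 6 stops into two non-empty groups. For each, the best each vehicle can do is its own shortest tour through its group:
  {T9} + {N5, K2, U7, J4, Z1}: 28 + 58 = 86
  {N5} + {T9, K2, U7, J4, Z1}: 24 + 48 = 72
  {T9, N5} + {K2, U7, J4, Z1}: 52 + 48 = 100
  {K2} + {T9, N5, U7, J4, Z1}: 18 + 58 = 76
  {T9, K2} + {N5, U7, J4, Z1}: 28 + 42 = 70
  {N5, K2} + {T9, U7, J4, Z1}: 42 + 48 = 90
  … (31 splits in total)
  {T9, K2, U7, J4} + {N5, Z1}: 40 + 24 = 64  ← best
Best: vehicle 1 DC → K2 → T9 → U7 → J4 → DC = 40; vehicle 2 DC → N5 → Z1 → DC = 24; combined 64.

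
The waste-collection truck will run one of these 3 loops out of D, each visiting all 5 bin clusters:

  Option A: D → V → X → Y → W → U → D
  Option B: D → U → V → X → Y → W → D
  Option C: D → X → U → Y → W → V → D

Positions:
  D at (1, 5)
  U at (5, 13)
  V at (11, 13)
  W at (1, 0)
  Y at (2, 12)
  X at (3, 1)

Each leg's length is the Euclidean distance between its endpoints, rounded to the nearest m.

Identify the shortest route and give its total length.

Option A: 13 + 14 + 11 + 12 + 14 + 9 = 73
Option B: 9 + 6 + 14 + 11 + 12 + 5 = 57
Option C: 4 + 12 + 3 + 12 + 16 + 13 = 60

Shortest is Option B, total 57 m.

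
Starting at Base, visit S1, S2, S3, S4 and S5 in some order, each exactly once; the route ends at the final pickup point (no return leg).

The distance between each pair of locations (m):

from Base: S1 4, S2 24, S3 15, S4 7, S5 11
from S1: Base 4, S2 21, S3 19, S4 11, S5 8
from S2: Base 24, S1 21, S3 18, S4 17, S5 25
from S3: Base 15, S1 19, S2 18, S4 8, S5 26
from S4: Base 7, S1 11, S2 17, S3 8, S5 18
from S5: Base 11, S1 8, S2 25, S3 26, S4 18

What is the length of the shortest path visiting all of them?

There are 5! = 120 possible orderings.
Base - S1 - S2 - S3 - S4 - S5: 4+21+18+8+18 = 69
Base - S1 - S2 - S3 - S5 - S4: 4+21+18+26+18 = 87
Base - S1 - S2 - S4 - S3 - S5: 4+21+17+8+26 = 76
Base - S1 - S2 - S4 - S5 - S3: 4+21+17+18+26 = 86
Base - S1 - S2 - S5 - S3 - S4: 4+21+25+26+8 = 84
Base - S1 - S2 - S5 - S4 - S3: 4+21+25+18+8 = 76
Base - S1 - S3 - S2 - S4 - S5: 4+19+18+17+18 = 76
Base - S1 - S3 - S2 - S5 - S4: 4+19+18+25+18 = 84
Base - S1 - S3 - S4 - S2 - S5: 4+19+8+17+25 = 73
Base - S1 - S3 - S4 - S5 - S2: 4+19+8+18+25 = 74
Base - S1 - S3 - S5 - S2 - S4: 4+19+26+25+17 = 91
Base - S1 - S3 - S5 - S4 - S2: 4+19+26+18+17 = 84
Base - S1 - S4 - S2 - S3 - S5: 4+11+17+18+26 = 76
Base - S1 - S4 - S2 - S5 - S3: 4+11+17+25+26 = 83
… (106 more)
Base - S1 - S5 - S4 - S3 - S2: 4+8+18+8+18 = 56  ← best
The minimum is 56.
One shortest path: Base → S1 → S5 → S4 → S3 → S2.

56 m — the minimum one-way total.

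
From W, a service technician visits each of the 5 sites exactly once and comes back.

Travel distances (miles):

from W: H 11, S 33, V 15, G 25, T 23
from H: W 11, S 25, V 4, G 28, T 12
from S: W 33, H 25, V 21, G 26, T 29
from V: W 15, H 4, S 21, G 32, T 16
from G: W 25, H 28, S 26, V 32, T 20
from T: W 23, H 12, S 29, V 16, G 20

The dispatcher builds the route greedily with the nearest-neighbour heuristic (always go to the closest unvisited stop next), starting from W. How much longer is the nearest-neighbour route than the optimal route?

Excess over optimum: 5 miles.

From W: H=11, V=15, T=23, G=25, S=33 → choose H (11).
From H: V=4, T=12, S=25, G=28 → choose V (4).
From V: T=16, S=21, G=32 → choose T (16).
From T: G=20, S=29 → choose G (20).
From G: S=26 → choose S (26).
NN route W → H → V → T → G → S → W costs 110.
Optimal: W → H → V → S → G → T → W costs 105 (by enumerating all 60 distinct tours).
Excess = 110 − 105 = 5.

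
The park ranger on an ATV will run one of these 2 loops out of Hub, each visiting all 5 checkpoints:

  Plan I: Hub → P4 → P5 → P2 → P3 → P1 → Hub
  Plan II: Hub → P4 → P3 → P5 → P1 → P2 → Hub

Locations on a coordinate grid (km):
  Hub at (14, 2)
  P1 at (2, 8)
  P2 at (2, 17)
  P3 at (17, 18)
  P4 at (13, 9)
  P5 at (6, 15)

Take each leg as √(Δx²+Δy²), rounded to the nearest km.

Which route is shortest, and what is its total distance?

Plan I: 7 + 9 + 4 + 15 + 18 + 13 = 66
Plan II: 7 + 10 + 11 + 8 + 9 + 19 = 64

Shortest is Plan II, total 64 km.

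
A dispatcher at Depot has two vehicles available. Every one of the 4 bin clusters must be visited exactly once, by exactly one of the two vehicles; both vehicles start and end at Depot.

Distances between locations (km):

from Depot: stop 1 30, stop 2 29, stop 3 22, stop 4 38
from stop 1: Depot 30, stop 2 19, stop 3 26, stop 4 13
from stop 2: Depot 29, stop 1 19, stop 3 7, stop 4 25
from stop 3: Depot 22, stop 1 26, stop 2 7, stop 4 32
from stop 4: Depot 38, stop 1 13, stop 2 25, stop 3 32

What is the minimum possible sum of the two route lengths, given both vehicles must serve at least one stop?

Minimum combined distance: 139 km.

Try each way of splitting the stops between the two vehicles (each non-empty) and, for each split, find the best tour for each vehicle:
  {stop 1} + {stop 2, stop 3, stop 4}: 60 + 92 = 152
  {stop 2} + {stop 1, stop 3, stop 4}: 58 + 97 = 155
  {stop 1, stop 2} + {stop 3, stop 4}: 78 + 92 = 170
  {stop 3} + {stop 1, stop 2, stop 4}: 44 + 97 = 141
  {stop 1, stop 3} + {stop 2, stop 4}: 78 + 92 = 170
  {stop 2, stop 3} + {stop 1, stop 4}: 58 + 81 = 139
  … (7 splits in total)
Best: vehicle 1 Depot → stop 2 → stop 3 → Depot = 58; vehicle 2 Depot → stop 1 → stop 4 → Depot = 81; combined 139.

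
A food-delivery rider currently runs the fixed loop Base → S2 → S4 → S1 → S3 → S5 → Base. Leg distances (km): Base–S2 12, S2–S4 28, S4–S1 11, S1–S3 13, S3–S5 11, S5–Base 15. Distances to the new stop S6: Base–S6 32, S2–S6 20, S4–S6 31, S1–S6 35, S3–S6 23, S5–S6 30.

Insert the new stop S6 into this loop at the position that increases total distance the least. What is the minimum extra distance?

Minimum extra distance: 23 km, inserting S6 between S2 and S4.

Insertion cost between consecutive stops i–j is d(i,S6) + d(S6,j) − d(i,j):
  between Base and S2: 32 + 20 − 12 = 40
  between S2 and S4: 20 + 31 − 28 = 23
  between S4 and S1: 31 + 35 − 11 = 55
  between S1 and S3: 35 + 23 − 13 = 45
  between S3 and S5: 23 + 30 − 11 = 42
  between S5 and Base: 30 + 32 − 15 = 47
Cheapest insertion is between S2 and S4, adding 23.
New total = 90 + 23 = 113.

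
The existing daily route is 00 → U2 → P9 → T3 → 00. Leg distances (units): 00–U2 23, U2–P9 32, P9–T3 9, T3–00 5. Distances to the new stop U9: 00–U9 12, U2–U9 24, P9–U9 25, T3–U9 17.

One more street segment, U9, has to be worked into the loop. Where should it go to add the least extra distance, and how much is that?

Insertion cost between consecutive stops i–j is d(i,U9) + d(U9,j) − d(i,j):
  between 00 and U2: 12 + 24 − 23 = 13
  between U2 and P9: 24 + 25 − 32 = 17
  between P9 and T3: 25 + 17 − 9 = 33
  between T3 and 00: 17 + 12 − 5 = 24
Cheapest insertion is between 00 and U2, adding 13.
New total = 69 + 13 = 82.

Adding 13 by placing U9 on the 00–U2 leg.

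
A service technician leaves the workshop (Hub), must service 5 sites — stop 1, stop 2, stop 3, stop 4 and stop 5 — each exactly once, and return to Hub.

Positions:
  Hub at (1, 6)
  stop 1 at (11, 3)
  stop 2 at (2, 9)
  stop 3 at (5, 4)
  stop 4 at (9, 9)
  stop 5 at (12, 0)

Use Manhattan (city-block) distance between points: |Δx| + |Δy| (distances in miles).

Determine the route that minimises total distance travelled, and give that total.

40 miles — the shortest possible round trip.

There are 60 distinct closed tours to check (reversals are equivalent).
Hub-stop 1-stop 2-stop 3-stop 4-stop 5-Hub: 13+15+8+9+12+17 = 74
Hub-stop 1-stop 2-stop 3-stop 5-stop 4-Hub: 13+15+8+11+12+11 = 70
Hub-stop 1-stop 2-stop 4-stop 3-stop 5-Hub: 13+15+7+9+11+17 = 72
Hub-stop 1-stop 2-stop 4-stop 5-stop 3-Hub: 13+15+7+12+11+6 = 64
Hub-stop 1-stop 2-stop 5-stop 3-stop 4-Hub: 13+15+19+11+9+11 = 78
Hub-stop 1-stop 2-stop 5-stop 4-stop 3-Hub: 13+15+19+12+9+6 = 74
Hub-stop 1-stop 3-stop 2-stop 4-stop 5-Hub: 13+7+8+7+12+17 = 64
Hub-stop 1-stop 3-stop 2-stop 5-stop 4-Hub: 13+7+8+19+12+11 = 70
Hub-stop 1-stop 3-stop 4-stop 2-stop 5-Hub: 13+7+9+7+19+17 = 72
Hub-stop 1-stop 3-stop 4-stop 5-stop 2-Hub: 13+7+9+12+19+4 = 64
Hub-stop 1-stop 3-stop 5-stop 2-stop 4-Hub: 13+7+11+19+7+11 = 68
Hub-stop 1-stop 3-stop 5-stop 4-stop 2-Hub: 13+7+11+12+7+4 = 54
Hub-stop 1-stop 4-stop 2-stop 3-stop 5-Hub: 13+8+7+8+11+17 = 64
Hub-stop 1-stop 4-stop 2-stop 5-stop 3-Hub: 13+8+7+19+11+6 = 64
… (46 more)
Hub-stop 2-stop 4-stop 1-stop 5-stop 3-Hub: 4+7+8+4+11+6 = 40  ← best
The minimum is 40.
One optimal route: Hub → stop 2 → stop 4 → stop 1 → stop 5 → stop 3 → Hub (or its reverse).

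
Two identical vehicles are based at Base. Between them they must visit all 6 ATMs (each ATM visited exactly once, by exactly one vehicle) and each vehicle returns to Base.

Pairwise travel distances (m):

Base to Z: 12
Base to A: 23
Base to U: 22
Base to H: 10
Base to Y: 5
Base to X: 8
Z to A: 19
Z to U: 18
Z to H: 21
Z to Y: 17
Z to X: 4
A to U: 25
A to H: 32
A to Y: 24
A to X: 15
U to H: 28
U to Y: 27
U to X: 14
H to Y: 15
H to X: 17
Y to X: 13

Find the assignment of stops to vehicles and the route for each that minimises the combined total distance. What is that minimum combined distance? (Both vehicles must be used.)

Minimum combined distance: 104 m.

There are 2^5 − 1 = 31 ways to divide the 6 stops into two non-empty groups. For each, the best each vehicle can do is its own shortest tour through its group:
  {Z} + {A, U, H, Y, X}: 24 + 95 = 119
  {A} + {Z, U, H, Y, X}: 46 + 78 = 124
  {Z, A} + {U, H, Y, X}: 54 + 70 = 124
  {U} + {Z, A, H, Y, X}: 44 + 79 = 123
  {Z, U} + {A, H, Y, X}: 52 + 71 = 123
  {A, U} + {Z, H, Y, X}: 70 + 53 = 123
  … (31 splits in total)
  {H} + {Z, A, U, Y, X}: 20 + 84 = 104  ← best
Best: vehicle 1 Base → H → Base = 20; vehicle 2 Base → Z → X → U → A → Y → Base = 84; combined 104.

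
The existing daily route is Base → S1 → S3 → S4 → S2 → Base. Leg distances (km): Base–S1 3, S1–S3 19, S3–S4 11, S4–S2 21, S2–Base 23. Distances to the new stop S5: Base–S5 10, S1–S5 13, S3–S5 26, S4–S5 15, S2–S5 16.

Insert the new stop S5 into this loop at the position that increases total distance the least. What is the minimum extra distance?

Insertion cost between consecutive stops i–j is d(i,S5) + d(S5,j) − d(i,j):
  between Base and S1: 10 + 13 − 3 = 20
  between S1 and S3: 13 + 26 − 19 = 20
  between S3 and S4: 26 + 15 − 11 = 30
  between S4 and S2: 15 + 16 − 21 = 10
  between S2 and Base: 16 + 10 − 23 = 3
Cheapest insertion is between S2 and Base, adding 3.
New total = 77 + 3 = 80.

Minimum extra distance: 3 km, inserting S5 between S2 and Base.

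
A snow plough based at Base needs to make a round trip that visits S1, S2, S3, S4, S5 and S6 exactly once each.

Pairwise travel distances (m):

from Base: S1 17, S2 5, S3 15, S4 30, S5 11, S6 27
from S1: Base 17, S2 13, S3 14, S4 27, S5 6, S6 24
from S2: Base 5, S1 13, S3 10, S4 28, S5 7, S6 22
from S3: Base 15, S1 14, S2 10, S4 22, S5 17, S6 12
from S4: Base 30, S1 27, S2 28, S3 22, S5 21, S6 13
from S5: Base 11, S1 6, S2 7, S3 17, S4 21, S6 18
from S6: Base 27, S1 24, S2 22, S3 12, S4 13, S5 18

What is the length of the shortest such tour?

There are 360 distinct closed tours to check (reversals are equivalent).
Base-S1-S2-S3-S4-S5-S6-Base: 17+13+10+22+21+18+27 = 128
Base-S1-S2-S3-S4-S6-S5-Base: 17+13+10+22+13+18+11 = 104
Base-S1-S2-S3-S5-S4-S6-Base: 17+13+10+17+21+13+27 = 118
Base-S1-S2-S3-S5-S6-S4-Base: 17+13+10+17+18+13+30 = 118
Base-S1-S2-S3-S6-S4-S5-Base: 17+13+10+12+13+21+11 = 97
Base-S1-S2-S3-S6-S5-S4-Base: 17+13+10+12+18+21+30 = 121
Base-S1-S2-S4-S3-S5-S6-Base: 17+13+28+22+17+18+27 = 142
Base-S1-S2-S4-S3-S6-S5-Base: 17+13+28+22+12+18+11 = 121
… (352 more)
Base-S1-S5-S4-S6-S3-S2-Base: 17+6+21+13+12+10+5 = 84  ← best
The minimum is 84.
One optimal route: Base → S1 → S5 → S4 → S6 → S3 → S2 → Base (or its reverse).

84 m — the shortest possible round trip.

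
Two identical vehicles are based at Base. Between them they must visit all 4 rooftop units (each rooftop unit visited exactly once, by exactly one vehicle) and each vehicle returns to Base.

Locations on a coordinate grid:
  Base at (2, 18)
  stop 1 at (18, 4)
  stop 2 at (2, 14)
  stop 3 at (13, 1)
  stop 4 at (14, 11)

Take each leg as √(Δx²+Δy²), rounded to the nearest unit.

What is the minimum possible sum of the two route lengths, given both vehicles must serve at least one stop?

56 — the smallest possible combined total.

Try each way of splitting the stops between the two vehicles (each non-empty) and, for each split, find the best tour for each vehicle:
  {stop 1} + {stop 2, stop 3, stop 4}: 42 + 45 = 87
  {stop 2} + {stop 1, stop 3, stop 4}: 8 + 48 = 56
  {stop 1, stop 2} + {stop 3, stop 4}: 44 + 44 = 88
  {stop 3} + {stop 1, stop 2, stop 4}: 40 + 45 = 85
  {stop 1, stop 3} + {stop 2, stop 4}: 47 + 30 = 77
  {stop 2, stop 3} + {stop 1, stop 4}: 41 + 43 = 84
  … (7 splits in total)
Best: vehicle 1 Base → stop 2 → Base = 8; vehicle 2 Base → stop 3 → stop 1 → stop 4 → Base = 48; combined 56.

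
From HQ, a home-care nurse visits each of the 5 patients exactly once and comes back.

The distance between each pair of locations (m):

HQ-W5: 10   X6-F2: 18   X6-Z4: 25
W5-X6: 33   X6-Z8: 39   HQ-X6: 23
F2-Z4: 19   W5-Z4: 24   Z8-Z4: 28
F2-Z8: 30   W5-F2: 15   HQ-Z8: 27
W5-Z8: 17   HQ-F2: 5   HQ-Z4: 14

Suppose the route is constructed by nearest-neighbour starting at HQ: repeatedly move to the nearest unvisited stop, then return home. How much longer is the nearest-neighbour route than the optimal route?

Excess over optimum: 10 m.

HQ: F2=5, W5=10, Z4=14, X6=23, Z8=27 ⇒ F2
F2: W5=15, X6=18, Z4=19, Z8=30 ⇒ W5
W5: Z8=17, Z4=24, X6=33 ⇒ Z8
Z8: Z4=28, X6=39 ⇒ Z4
Z4: X6=25 ⇒ X6
NN route HQ → F2 → W5 → Z8 → Z4 → X6 → HQ costs 113.
Optimal: HQ → W5 → Z8 → Z4 → X6 → F2 → HQ costs 103 (by enumerating all 60 distinct tours).
Excess = 113 − 103 = 10.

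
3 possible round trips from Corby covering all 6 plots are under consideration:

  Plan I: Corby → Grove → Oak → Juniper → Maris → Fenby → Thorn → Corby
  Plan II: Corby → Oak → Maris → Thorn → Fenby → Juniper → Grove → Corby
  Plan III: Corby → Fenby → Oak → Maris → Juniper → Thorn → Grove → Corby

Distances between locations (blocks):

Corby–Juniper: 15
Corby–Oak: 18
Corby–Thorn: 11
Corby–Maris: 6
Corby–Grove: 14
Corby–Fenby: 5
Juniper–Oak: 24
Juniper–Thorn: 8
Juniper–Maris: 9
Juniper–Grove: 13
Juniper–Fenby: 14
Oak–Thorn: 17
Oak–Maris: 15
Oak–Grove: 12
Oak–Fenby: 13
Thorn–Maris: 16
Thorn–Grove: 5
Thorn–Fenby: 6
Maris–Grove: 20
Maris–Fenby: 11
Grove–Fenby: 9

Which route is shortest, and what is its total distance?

69 blocks — Plan III is the shortest.

Plan I: 14 + 12 + 24 + 9 + 11 + 6 + 11 = 87
Plan II: 18 + 15 + 16 + 6 + 14 + 13 + 14 = 96
Plan III: 5 + 13 + 15 + 9 + 8 + 5 + 14 = 69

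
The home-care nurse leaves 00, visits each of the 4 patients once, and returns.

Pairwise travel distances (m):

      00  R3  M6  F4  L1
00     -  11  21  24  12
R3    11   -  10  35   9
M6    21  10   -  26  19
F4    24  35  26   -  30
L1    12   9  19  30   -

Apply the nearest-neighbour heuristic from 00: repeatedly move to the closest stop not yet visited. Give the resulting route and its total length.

From 00: distances to unvisited — R3=11, L1=12, M6=21, F4=24. Nearest is R3 (11).
From R3: distances to unvisited — L1=9, M6=10, F4=35. Nearest is L1 (9).
From L1: distances to unvisited — M6=19, F4=30. Nearest is M6 (19).
From M6: distances to unvisited — F4=26. Nearest is F4 (26).
Return F4→00: 24.
Total = 11 + 9 + 19 + 26 + 24 = 89.

89 m along 00 → R3 → L1 → M6 → F4 → 00.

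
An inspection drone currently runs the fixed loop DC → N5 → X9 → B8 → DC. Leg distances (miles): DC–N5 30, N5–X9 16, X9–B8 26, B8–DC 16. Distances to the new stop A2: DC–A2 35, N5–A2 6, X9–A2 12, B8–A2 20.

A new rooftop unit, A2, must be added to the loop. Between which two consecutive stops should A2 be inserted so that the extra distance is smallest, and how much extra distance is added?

Adding 2 miles by placing A2 on the N5–X9 leg.

Insertion cost between consecutive stops i–j is d(i,A2) + d(A2,j) − d(i,j):
  between DC and N5: 35 + 6 − 30 = 11
  between N5 and X9: 6 + 12 − 16 = 2
  between X9 and B8: 12 + 20 − 26 = 6
  between B8 and DC: 20 + 35 − 16 = 39
Cheapest insertion is between N5 and X9, adding 2.
New total = 88 + 2 = 90.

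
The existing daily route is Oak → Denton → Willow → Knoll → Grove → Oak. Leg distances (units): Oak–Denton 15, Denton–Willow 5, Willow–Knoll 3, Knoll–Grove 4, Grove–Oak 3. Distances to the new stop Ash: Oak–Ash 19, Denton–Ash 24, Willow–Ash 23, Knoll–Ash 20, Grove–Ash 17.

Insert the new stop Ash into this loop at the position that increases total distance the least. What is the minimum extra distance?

Insertion cost between consecutive stops i–j is d(i,Ash) + d(Ash,j) − d(i,j):
  between Oak and Denton: 19 + 24 − 15 = 28
  between Denton and Willow: 24 + 23 − 5 = 42
  between Willow and Knoll: 23 + 20 − 3 = 40
  between Knoll and Grove: 20 + 17 − 4 = 33
  between Grove and Oak: 17 + 19 − 3 = 33
Cheapest insertion is between Oak and Denton, adding 28.
New total = 30 + 28 = 58.

+28 — insert Ash between Oak and Denton.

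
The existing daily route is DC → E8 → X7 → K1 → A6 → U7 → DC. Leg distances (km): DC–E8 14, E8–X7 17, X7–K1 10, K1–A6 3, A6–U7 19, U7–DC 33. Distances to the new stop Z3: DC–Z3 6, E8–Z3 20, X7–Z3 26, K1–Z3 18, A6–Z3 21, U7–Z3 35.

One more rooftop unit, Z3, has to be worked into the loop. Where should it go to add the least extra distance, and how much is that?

Minimum extra distance: 8 km, inserting Z3 between U7 and DC.

Insertion cost between consecutive stops i–j is d(i,Z3) + d(Z3,j) − d(i,j):
  between DC and E8: 6 + 20 − 14 = 12
  between E8 and X7: 20 + 26 − 17 = 29
  between X7 and K1: 26 + 18 − 10 = 34
  between K1 and A6: 18 + 21 − 3 = 36
  between A6 and U7: 21 + 35 − 19 = 37
  between U7 and DC: 35 + 6 − 33 = 8
Cheapest insertion is between U7 and DC, adding 8.
New total = 96 + 8 = 104.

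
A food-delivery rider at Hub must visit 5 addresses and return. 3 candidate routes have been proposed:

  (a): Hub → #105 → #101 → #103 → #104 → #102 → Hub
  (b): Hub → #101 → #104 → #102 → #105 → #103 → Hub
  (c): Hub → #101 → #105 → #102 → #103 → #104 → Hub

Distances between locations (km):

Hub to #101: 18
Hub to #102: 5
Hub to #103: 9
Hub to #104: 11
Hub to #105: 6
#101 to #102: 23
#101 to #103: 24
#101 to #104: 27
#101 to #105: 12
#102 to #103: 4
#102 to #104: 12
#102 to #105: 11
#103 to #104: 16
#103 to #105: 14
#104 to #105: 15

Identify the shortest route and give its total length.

(a): 6 + 12 + 24 + 16 + 12 + 5 = 75
(b): 18 + 27 + 12 + 11 + 14 + 9 = 91
(c): 18 + 12 + 11 + 4 + 16 + 11 = 72

72 km — (c) is the shortest.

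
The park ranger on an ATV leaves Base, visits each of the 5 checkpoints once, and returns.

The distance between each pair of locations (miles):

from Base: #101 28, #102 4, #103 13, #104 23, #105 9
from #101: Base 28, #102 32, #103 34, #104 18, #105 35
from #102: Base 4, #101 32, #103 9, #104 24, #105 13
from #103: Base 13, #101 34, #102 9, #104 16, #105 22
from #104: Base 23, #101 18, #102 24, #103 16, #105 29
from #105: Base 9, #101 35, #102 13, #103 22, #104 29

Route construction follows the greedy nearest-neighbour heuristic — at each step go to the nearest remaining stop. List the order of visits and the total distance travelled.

At Base the remaining stops are #102 4, #105 9, #103 13, #104 23, #101 28; go to #102.
At #102 the remaining stops are #103 9, #105 13, #104 24, #101 32; go to #103.
At #103 the remaining stops are #104 16, #105 22, #101 34; go to #104.
At #104 the remaining stops are #101 18, #105 29; go to #101.
At #101 the remaining stops are #105 35; go to #105.
Return #105→Base: 9.
Total = 4 + 9 + 16 + 18 + 35 + 9 = 91.

91 miles along Base → #102 → #103 → #104 → #101 → #105 → Base.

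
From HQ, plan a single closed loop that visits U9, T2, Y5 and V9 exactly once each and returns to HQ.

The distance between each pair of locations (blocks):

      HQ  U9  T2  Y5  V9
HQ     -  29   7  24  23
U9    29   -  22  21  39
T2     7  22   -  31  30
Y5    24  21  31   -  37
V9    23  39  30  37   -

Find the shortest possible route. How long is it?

There are 12 distinct closed tours to check (reversals are equivalent).
HQ → U9 → T2 → Y5 → V9 → HQ: 29+22+31+37+23 = 142
HQ → U9 → T2 → V9 → Y5 → HQ: 29+22+30+37+24 = 142
HQ → U9 → Y5 → T2 → V9 → HQ: 29+21+31+30+23 = 134
HQ → U9 → Y5 → V9 → T2 → HQ: 29+21+37+30+7 = 124
HQ → U9 → V9 → T2 → Y5 → HQ: 29+39+30+31+24 = 153
HQ → U9 → V9 → Y5 → T2 → HQ: 29+39+37+31+7 = 143
HQ → T2 → U9 → Y5 → V9 → HQ: 7+22+21+37+23 = 110
HQ → T2 → U9 → V9 → Y5 → HQ: 7+22+39+37+24 = 129
HQ → T2 → Y5 → U9 → V9 → HQ: 7+31+21+39+23 = 121
HQ → T2 → V9 → U9 → Y5 → HQ: 7+30+39+21+24 = 121
HQ → Y5 → U9 → T2 → V9 → HQ: 24+21+22+30+23 = 120
HQ → Y5 → T2 → U9 → V9 → HQ: 24+31+22+39+23 = 139
The minimum is 110.
One optimal route: HQ → T2 → U9 → Y5 → V9 → HQ (or its reverse).

Minimum total distance: 110 blocks.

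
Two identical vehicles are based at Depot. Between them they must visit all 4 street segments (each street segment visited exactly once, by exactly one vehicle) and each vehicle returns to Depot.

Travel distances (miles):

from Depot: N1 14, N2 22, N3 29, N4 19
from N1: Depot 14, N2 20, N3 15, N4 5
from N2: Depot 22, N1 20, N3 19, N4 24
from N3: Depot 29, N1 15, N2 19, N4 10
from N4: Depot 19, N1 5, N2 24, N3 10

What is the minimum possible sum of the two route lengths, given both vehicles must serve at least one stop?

Minimum combined distance: 98 miles.

There are 2^3 − 1 = 7 ways to divide the 4 stops into two non-empty groups. For each, the best each vehicle can do is its own shortest tour through its group:
  {N1} + {N2, N3, N4}: 28 + 70 = 98
  {N2} + {N1, N3, N4}: 44 + 58 = 102
  {N1, N2} + {N3, N4}: 56 + 58 = 114
  {N3} + {N1, N2, N4}: 58 + 65 = 123
  {N1, N3} + {N2, N4}: 58 + 65 = 123
  {N2, N3} + {N1, N4}: 70 + 38 = 108
  … (7 splits in total)
Best: vehicle 1 Depot → N1 → Depot = 28; vehicle 2 Depot → N2 → N3 → N4 → Depot = 70; combined 98.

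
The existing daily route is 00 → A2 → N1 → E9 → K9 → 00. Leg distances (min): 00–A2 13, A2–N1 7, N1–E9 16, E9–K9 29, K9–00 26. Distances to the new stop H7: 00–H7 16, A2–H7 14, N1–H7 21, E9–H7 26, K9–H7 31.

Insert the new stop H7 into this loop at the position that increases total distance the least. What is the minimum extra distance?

+17 min — insert H7 between 00 and A2.

Insertion cost between consecutive stops i–j is d(i,H7) + d(H7,j) − d(i,j):
  between 00 and A2: 16 + 14 − 13 = 17
  between A2 and N1: 14 + 21 − 7 = 28
  between N1 and E9: 21 + 26 − 16 = 31
  between E9 and K9: 26 + 31 − 29 = 28
  between K9 and 00: 31 + 16 − 26 = 21
Cheapest insertion is between 00 and A2, adding 17.
New total = 91 + 17 = 108.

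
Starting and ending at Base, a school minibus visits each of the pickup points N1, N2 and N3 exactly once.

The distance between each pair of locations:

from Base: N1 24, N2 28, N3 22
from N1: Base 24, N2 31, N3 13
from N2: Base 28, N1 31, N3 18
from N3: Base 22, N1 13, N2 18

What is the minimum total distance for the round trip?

Base → N1 → N2 → N3 → Base: 24+31+18+22 = 95
Base → N1 → N3 → N2 → Base: 24+13+18+28 = 83
Base → N2 → N1 → N3 → Base: 28+31+13+22 = 94
The minimum is 83.
One optimal route: Base → N1 → N3 → N2 → Base (or its reverse).

Minimum total distance: 83.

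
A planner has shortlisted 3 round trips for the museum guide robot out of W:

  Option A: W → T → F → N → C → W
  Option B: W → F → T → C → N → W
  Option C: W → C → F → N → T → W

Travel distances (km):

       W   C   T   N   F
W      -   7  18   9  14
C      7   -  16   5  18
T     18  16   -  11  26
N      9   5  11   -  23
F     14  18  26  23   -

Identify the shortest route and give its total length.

70 km — Option B is the shortest.

Option A: 18 + 26 + 23 + 5 + 7 = 79
Option B: 14 + 26 + 16 + 5 + 9 = 70
Option C: 7 + 18 + 23 + 11 + 18 = 77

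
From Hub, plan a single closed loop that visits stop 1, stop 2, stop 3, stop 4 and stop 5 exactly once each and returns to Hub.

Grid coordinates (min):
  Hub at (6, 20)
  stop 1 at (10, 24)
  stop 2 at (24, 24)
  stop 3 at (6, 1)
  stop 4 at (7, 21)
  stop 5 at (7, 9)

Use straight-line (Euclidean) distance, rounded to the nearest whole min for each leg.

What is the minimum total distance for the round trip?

Hub-stop 1-stop 2-stop 3-stop 4-stop 5-Hub: 6+14+29+20+12+11 = 92
Hub-stop 1-stop 2-stop 3-stop 5-stop 4-Hub: 6+14+29+8+12+1 = 70
Hub-stop 1-stop 2-stop 4-stop 3-stop 5-Hub: 6+14+17+20+8+11 = 76
Hub-stop 1-stop 2-stop 4-stop 5-stop 3-Hub: 6+14+17+12+8+19 = 76
Hub-stop 1-stop 2-stop 5-stop 3-stop 4-Hub: 6+14+23+8+20+1 = 72
Hub-stop 1-stop 2-stop 5-stop 4-stop 3-Hub: 6+14+23+12+20+19 = 94
Hub-stop 1-stop 3-stop 2-stop 4-stop 5-Hub: 6+23+29+17+12+11 = 98
Hub-stop 1-stop 3-stop 2-stop 5-stop 4-Hub: 6+23+29+23+12+1 = 94
Hub-stop 1-stop 3-stop 4-stop 2-stop 5-Hub: 6+23+20+17+23+11 = 100
Hub-stop 1-stop 3-stop 4-stop 5-stop 2-Hub: 6+23+20+12+23+18 = 102
Hub-stop 1-stop 3-stop 5-stop 2-stop 4-Hub: 6+23+8+23+17+1 = 78
Hub-stop 1-stop 3-stop 5-stop 4-stop 2-Hub: 6+23+8+12+17+18 = 84
Hub-stop 1-stop 4-stop 2-stop 3-stop 5-Hub: 6+4+17+29+8+11 = 75
Hub-stop 1-stop 4-stop 2-stop 5-stop 3-Hub: 6+4+17+23+8+19 = 77
… (46 more)
Hub-stop 4-stop 1-stop 2-stop 3-stop 5-Hub: 1+4+14+29+8+11 = 67  ← best
The minimum is 67.
One optimal route: Hub → stop 4 → stop 1 → stop 2 → stop 3 → stop 5 → Hub (or its reverse).

Shortest round trip = 67 min.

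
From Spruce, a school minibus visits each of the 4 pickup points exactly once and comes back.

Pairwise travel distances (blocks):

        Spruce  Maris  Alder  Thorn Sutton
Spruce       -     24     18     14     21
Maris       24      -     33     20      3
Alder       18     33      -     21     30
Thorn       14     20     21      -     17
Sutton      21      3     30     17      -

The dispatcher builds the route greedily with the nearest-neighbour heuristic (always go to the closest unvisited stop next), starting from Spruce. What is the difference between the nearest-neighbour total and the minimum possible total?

Spruce: Thorn=14, Alder=18, Sutton=21, Maris=24 ⇒ Thorn
Thorn: Sutton=17, Maris=20, Alder=21 ⇒ Sutton
Sutton: Maris=3, Alder=30 ⇒ Maris
Maris: Alder=33 ⇒ Alder
NN route Spruce → Thorn → Sutton → Maris → Alder → Spruce costs 85.
Optimal: Spruce → Maris → Sutton → Thorn → Alder → Spruce costs 83 (by enumerating all 12 distinct tours).
Excess = 85 − 83 = 2.

Excess over optimum: 2 blocks.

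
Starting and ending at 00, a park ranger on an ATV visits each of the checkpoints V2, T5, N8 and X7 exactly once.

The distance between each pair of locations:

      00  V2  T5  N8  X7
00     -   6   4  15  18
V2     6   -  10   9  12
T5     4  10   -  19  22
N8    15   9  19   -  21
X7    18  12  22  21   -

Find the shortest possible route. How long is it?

Minimum total distance: 62.

00-V2-T5-N8-X7-00: 6+10+19+21+18 = 74
00-V2-T5-X7-N8-00: 6+10+22+21+15 = 74
00-V2-N8-T5-X7-00: 6+9+19+22+18 = 74
00-V2-N8-X7-T5-00: 6+9+21+22+4 = 62
00-V2-X7-T5-N8-00: 6+12+22+19+15 = 74
00-V2-X7-N8-T5-00: 6+12+21+19+4 = 62
00-T5-V2-N8-X7-00: 4+10+9+21+18 = 62
00-T5-V2-X7-N8-00: 4+10+12+21+15 = 62
00-T5-N8-V2-X7-00: 4+19+9+12+18 = 62
00-T5-X7-V2-N8-00: 4+22+12+9+15 = 62
00-N8-V2-T5-X7-00: 15+9+10+22+18 = 74
00-N8-T5-V2-X7-00: 15+19+10+12+18 = 74
The minimum is 62.
One optimal route: 00 → V2 → N8 → X7 → T5 → 00 (or its reverse).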